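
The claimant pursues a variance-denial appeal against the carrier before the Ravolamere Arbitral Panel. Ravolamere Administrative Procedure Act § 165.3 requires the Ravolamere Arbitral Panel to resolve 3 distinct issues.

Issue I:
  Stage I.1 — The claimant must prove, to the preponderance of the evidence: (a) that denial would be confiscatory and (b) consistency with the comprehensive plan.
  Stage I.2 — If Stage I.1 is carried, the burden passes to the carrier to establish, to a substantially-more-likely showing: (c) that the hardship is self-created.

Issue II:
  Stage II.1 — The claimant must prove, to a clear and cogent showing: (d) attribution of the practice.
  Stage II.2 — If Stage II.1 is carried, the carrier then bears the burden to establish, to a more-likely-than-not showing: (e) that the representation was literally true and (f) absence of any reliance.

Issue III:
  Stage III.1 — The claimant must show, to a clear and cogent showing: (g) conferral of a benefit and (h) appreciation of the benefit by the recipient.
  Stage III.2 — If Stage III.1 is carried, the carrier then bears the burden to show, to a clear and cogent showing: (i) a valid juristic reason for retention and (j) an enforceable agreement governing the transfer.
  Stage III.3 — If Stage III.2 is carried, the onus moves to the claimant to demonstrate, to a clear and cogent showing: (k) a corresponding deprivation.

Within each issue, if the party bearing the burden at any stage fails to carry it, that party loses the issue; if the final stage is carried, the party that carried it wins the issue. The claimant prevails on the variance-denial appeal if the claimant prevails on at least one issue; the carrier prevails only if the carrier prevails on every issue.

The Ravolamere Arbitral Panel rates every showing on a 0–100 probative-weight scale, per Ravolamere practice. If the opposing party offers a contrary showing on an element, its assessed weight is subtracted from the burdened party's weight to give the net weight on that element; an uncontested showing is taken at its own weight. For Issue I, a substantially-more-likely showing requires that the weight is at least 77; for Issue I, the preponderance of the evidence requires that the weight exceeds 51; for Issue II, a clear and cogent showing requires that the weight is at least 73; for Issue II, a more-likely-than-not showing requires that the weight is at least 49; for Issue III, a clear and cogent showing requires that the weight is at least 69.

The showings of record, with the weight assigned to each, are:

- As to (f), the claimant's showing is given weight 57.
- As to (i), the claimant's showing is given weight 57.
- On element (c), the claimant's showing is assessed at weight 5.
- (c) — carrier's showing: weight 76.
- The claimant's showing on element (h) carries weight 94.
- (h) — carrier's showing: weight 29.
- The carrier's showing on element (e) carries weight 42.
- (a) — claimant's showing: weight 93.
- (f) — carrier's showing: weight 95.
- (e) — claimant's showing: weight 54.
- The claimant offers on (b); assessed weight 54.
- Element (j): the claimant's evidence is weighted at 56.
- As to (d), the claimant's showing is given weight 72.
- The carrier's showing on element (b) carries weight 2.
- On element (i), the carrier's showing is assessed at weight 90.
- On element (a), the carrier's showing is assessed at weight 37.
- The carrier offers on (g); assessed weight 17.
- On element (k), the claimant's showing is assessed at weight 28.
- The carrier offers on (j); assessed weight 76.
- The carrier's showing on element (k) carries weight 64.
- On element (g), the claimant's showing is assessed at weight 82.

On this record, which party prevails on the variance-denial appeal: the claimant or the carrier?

— Issue I —
Stage I.1 (claimant, the preponderance of the evidence, weight exceeds 51): (a) net 93−37=56 > 51 — meets; (b) net 54−2=52 > 51 — meets.
  The claimant carries Stage I.1; the carrier now bears the burden.
Stage I.2 (carrier, a substantially-more-likely showing, weight is at least 77): (c) net 76−5=71 < 77 — fails.
  Not every element is met, so the carrier fails to carry Stage I.2.
So the claimant prevails on this issue.
— Issue II —
At Stage II.1 the claimant must meet a clear and cogent showing (weight is at least 73): on (d) the weight is 72, which does not reach 73, so (d) does not meet the standard.
  Not every element is met, so the claimant fails to carry Stage II.1.
The carrier prevails on this issue.
— Issue III —
Stage III.1 (claimant, a clear and cogent showing, weight is at least 69): (g) net 82−17=65 < 69 — fails; (h) net 94−29=65 < 69 — fails.
  Stage III.1 not carried; the claimant fails its burden.
So the carrier prevails on this issue.
Per-issue: Issue I → claimant; Issue II → carrier; Issue III → carrier. The claimant must prevail on at least one issue; overall, the claimant prevails.

claimant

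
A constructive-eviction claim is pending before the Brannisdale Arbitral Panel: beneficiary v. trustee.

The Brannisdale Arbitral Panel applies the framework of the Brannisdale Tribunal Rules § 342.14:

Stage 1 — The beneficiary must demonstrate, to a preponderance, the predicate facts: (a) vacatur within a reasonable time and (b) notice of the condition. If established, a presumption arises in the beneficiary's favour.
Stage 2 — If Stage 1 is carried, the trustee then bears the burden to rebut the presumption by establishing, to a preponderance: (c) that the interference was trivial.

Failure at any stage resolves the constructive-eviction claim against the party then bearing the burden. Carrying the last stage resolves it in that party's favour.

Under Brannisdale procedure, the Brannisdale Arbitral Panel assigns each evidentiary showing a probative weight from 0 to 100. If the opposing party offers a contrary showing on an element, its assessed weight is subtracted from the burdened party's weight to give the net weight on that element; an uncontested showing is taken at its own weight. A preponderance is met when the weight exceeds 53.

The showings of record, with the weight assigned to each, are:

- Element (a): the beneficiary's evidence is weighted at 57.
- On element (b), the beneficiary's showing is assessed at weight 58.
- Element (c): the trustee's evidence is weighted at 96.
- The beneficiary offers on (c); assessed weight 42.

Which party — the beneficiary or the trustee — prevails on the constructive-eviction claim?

At Stage 1 the beneficiary must meet a preponderance (weight exceeds 53): on (a) the weight is 57, which does exceed 53, so (a) meets the standard; on (b) the weight is 58, which does exceed 53, so (b) meets the standard.
  All elements met. The burden passes to the trustee.
At Stage 2 the trustee must meet a preponderance (weight exceeds 53): on (c) the weight is 96 less the opposing 42 gives net 54, which does exceed 53, so (c) meets the standard.
  The trustee carries the last stage.
All stages carried — the trustee prevails.

trustee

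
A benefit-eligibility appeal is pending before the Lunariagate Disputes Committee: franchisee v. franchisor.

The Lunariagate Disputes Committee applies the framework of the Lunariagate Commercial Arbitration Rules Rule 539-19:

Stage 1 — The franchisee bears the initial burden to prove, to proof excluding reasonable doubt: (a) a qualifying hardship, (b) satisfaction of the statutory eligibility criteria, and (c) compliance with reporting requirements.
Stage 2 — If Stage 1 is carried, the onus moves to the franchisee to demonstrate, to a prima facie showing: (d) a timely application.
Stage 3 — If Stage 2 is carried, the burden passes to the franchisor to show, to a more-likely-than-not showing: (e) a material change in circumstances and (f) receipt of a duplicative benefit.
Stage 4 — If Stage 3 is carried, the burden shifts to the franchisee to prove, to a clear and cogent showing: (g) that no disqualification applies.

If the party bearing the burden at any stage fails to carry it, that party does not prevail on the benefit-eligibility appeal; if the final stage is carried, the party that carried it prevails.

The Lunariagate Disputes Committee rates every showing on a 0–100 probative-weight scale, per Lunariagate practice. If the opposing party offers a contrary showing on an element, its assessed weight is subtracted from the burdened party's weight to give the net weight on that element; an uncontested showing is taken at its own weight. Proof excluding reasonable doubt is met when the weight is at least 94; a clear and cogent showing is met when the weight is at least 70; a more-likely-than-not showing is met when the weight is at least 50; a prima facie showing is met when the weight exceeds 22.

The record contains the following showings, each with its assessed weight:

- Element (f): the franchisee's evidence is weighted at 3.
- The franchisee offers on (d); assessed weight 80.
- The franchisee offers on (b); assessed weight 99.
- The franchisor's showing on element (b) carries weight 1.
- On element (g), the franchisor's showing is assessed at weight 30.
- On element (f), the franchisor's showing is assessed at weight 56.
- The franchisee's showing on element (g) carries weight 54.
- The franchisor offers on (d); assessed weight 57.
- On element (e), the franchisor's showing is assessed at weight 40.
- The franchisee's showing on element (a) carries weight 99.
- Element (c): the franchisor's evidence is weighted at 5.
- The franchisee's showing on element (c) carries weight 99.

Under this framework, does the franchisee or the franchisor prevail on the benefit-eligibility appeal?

Stage 1 — burden on franchisee; standard: proof excluding reasonable doubt (weight is at least 94).
    (a): 99 ≥ 94 [met]
    (b): 99 − 1 = 98 ≥ 94 [met]
    (c): 99 − 5 = 94 ≥ 94 [met]
  Stage 1 carried; the burden remains with the franchisee.
Stage 2 — burden on franchisee; standard: a prima facie showing (weight exceeds 22).
    (d): 80 − 57 = 23 > 22 [met]
  Stage 2 is satisfied; the onus moves to the franchisor.
Stage 3 — burden on franchisor; standard: a more-likely-than-not showing (weight is at least 50).
    (e): 40 < 50 [not met]
    (f): 56 − 3 = 53 ≥ 50 [met]
  The franchisor does not carry Stage 3.
The analysis ends at Stage 3; the franchisee prevails.

franchisee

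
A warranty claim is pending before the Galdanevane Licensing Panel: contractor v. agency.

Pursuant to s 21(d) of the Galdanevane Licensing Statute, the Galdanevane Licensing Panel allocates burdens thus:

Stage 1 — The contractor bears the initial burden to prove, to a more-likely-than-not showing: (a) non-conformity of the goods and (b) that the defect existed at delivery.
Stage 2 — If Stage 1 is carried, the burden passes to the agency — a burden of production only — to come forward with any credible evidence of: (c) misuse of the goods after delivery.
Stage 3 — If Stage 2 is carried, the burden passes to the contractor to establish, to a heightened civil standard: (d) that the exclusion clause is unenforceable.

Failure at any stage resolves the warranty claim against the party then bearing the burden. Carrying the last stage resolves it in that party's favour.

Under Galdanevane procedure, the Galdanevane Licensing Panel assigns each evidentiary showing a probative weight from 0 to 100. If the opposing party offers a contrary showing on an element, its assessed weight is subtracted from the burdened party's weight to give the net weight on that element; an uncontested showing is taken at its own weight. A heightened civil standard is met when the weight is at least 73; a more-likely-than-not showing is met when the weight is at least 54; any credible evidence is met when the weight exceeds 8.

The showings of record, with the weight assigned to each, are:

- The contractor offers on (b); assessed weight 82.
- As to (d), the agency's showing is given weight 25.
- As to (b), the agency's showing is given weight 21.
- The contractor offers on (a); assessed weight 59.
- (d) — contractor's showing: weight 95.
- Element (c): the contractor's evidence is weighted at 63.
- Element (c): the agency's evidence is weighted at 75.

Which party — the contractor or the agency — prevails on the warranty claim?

agency

Stage 1 — burden on contractor; standard: a more-likely-than-not showing (weight is at least 54).
    (a): 59 ≥ 54 [met]
    (b): 82 − 21 = 61 ≥ 54 [met]
  The contractor carries Stage 1; the agency now bears the burden.
Stage 2 — burden on agency; standard: any credible evidence (weight exceeds 8).
    (c): 75 − 63 = 12 > 8 [met]
  Stage 2 carried; the burden shifts to the contractor.
Stage 3 — burden on contractor; standard: a heightened civil standard (weight is at least 73).
    (d): 95 − 25 = 70 < 73 [not met]
  The contractor does not carry Stage 3.
So the agency prevails.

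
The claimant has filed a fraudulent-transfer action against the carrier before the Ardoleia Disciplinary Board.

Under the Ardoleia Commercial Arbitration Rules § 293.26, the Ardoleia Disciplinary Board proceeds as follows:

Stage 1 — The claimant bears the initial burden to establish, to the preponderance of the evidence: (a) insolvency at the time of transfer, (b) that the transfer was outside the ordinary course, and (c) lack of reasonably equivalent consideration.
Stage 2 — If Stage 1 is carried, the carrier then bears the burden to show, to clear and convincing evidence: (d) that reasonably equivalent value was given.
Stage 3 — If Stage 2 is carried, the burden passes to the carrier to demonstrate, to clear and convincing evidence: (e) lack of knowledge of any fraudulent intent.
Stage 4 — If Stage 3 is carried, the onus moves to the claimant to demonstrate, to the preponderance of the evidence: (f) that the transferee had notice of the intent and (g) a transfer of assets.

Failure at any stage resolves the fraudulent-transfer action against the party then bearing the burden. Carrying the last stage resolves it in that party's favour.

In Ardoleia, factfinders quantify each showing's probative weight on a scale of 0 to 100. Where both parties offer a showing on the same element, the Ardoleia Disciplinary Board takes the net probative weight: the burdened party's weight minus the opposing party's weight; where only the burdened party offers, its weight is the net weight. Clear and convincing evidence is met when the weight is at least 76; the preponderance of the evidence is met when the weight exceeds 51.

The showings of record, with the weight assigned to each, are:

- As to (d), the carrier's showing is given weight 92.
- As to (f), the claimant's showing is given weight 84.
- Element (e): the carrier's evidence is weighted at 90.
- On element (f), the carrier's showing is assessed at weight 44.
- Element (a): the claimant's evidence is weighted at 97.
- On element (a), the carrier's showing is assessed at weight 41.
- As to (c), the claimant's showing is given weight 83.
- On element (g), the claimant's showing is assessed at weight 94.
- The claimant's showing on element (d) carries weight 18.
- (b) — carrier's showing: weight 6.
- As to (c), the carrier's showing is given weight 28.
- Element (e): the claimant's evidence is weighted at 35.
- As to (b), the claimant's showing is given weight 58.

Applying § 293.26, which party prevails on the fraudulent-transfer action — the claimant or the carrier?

Stage 1 — burden on claimant; standard: the preponderance of the evidence (weight exceeds 51).
    (a): 97 − 41 = 56 > 51 [met]
    (b): 58 − 6 = 52 > 51 [met]
    (c): 83 − 28 = 55 > 51 [met]
  The claimant carries Stage 1; the carrier now bears the burden.
Stage 2 — burden on carrier; standard: clear and convincing evidence (weight is at least 76).
    (d): 92 − 18 = 74 < 76 [not met]
  Not every element is met, so the carrier fails to carry Stage 2.
So the claimant prevails.

claimant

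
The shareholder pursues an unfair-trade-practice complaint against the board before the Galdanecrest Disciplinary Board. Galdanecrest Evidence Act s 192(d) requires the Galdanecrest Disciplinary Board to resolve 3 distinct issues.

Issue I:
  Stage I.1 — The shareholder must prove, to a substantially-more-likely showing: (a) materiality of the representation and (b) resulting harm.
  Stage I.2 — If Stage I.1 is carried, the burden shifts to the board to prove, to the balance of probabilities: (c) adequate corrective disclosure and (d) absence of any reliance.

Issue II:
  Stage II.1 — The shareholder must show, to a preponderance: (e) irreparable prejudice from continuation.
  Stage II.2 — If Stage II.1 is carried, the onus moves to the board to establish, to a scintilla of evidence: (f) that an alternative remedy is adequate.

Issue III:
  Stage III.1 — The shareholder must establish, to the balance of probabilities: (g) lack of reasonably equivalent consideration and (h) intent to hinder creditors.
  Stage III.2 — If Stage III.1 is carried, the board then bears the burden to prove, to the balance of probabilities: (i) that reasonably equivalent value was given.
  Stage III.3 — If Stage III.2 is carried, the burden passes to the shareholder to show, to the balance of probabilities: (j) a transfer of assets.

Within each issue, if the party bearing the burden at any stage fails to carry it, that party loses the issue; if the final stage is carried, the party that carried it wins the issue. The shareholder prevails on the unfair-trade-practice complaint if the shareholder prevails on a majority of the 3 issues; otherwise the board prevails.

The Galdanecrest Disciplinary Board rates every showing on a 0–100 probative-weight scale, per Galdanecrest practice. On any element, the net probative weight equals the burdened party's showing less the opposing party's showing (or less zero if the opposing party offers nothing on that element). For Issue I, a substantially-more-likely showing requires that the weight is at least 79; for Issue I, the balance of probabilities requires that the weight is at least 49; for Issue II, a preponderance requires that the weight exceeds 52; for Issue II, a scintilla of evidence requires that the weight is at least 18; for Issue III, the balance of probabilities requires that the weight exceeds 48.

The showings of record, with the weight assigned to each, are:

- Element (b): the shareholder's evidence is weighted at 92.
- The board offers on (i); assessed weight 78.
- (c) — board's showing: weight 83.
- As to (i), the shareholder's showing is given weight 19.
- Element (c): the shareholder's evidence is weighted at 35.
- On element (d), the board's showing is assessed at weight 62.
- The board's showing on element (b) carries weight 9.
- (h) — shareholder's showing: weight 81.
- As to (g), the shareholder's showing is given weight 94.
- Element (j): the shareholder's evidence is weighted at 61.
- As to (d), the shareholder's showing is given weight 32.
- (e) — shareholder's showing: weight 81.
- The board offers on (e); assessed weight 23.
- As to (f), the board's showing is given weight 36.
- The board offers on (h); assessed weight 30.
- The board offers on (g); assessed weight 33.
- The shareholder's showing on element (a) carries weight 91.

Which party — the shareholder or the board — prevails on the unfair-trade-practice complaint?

— Issue I —
Stage I.1 (shareholder, a substantially-more-likely showing, weight is at least 79): (a) 91 ≥ 79 — meets; (b) net 92−9=83 ≥ 79 — meets.
  Stage I.1 is satisfied; the onus moves to the board.
Stage I.2 (board, the balance of probabilities, weight is at least 49): (c) net 83−35=48 < 49 — fails; (d) net 62−32=30 < 49 — fails.
  The board does not carry Stage I.2.
The shareholder prevails on this issue.
— Issue II —
Stage II.1 (shareholder, a preponderance, weight exceeds 52): (e) net 81−23=58 > 52 — meets.
  All elements met. The burden passes to the board.
Stage II.2 (board, a scintilla of evidence, weight is at least 18): (f) 36 ≥ 18 — meets.
  All elements met at the final stage.
With every stage satisfied, the board prevails on this issue.
— Issue III —
Stage III.1 — burden on shareholder; standard: the balance of probabilities (weight exceeds 48).
    (g): 94 − 33 = 61 > 48 [met]
    (h): 81 − 30 = 51 > 48 [met]
  Stage III.1 is satisfied; the onus moves to the board.
Stage III.2 — burden on board; standard: the balance of probabilities (weight exceeds 48).
    (i): 78 − 19 = 59 > 48 [met]
  The board carries Stage III.2; the shareholder now bears the burden.
Stage III.3 — burden on shareholder; standard: the balance of probabilities (weight exceeds 48).
    (j): 61 > 48 [met]
  All elements met at the final stage.
Every stage carried; the shareholder prevails on this issue.
Per-issue: Issue I → shareholder; Issue II → board; Issue III → shareholder. The shareholder must prevail on a majority of issues; overall, the shareholder prevails.

shareholder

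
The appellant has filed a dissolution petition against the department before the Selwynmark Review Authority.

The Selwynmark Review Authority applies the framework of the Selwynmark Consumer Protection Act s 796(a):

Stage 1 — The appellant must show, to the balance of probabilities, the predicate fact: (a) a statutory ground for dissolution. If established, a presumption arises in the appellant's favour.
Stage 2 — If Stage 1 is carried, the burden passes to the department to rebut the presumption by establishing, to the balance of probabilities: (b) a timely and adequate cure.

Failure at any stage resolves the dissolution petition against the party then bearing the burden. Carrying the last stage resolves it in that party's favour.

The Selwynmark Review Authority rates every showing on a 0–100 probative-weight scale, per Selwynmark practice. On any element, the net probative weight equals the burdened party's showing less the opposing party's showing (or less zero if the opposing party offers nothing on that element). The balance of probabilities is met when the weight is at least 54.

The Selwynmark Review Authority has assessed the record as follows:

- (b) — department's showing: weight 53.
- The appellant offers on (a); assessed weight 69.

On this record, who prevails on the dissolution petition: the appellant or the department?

appellant

Stage 1 — burden on appellant; standard: the balance of probabilities (weight is at least 54).
    (a): 69 ≥ 54 [met]
  All elements met. The burden passes to the department.
Stage 2 — burden on department; standard: the balance of probabilities (weight is at least 54).
    (b): 53 < 54 [not met]
  Not every element is met, so the department fails to carry Stage 2.
The appellant prevails.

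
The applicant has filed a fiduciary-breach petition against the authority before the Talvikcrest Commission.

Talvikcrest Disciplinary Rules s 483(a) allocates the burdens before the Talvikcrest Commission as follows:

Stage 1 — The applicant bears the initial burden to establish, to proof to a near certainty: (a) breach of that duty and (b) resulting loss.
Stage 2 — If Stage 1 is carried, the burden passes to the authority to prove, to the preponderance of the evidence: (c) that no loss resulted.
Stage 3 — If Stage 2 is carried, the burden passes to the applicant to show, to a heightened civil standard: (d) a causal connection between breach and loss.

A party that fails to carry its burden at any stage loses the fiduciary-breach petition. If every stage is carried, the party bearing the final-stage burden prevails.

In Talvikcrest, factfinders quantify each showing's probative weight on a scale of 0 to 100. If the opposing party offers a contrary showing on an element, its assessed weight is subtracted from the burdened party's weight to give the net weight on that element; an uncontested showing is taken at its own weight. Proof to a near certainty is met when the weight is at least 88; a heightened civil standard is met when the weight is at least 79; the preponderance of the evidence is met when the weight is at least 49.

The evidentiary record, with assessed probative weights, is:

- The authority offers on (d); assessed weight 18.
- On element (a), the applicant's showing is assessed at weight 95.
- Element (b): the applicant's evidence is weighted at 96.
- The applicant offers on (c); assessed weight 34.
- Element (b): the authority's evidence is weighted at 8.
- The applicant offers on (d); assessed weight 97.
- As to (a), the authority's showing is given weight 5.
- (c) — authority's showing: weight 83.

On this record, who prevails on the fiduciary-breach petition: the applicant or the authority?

applicant

Stage 1 (applicant, proof to a near certainty, weight is at least 88): (a) net 95−5=90 ≥ 88 — meets; (b) net 96−8=88 ≥ 88 — meets.
  Stage 1 is satisfied; the onus moves to the authority.
Stage 2 (authority, the preponderance of the evidence, weight is at least 49): (c) net 83−34=49 ≥ 49 — meets.
  The authority carries Stage 2; the applicant now bears the burden.
Stage 3 (applicant, a heightened civil standard, weight is at least 79): (d) net 97−18=79 ≥ 79 — meets.
  The applicant carries the last stage.
Every stage carried; the applicant prevails.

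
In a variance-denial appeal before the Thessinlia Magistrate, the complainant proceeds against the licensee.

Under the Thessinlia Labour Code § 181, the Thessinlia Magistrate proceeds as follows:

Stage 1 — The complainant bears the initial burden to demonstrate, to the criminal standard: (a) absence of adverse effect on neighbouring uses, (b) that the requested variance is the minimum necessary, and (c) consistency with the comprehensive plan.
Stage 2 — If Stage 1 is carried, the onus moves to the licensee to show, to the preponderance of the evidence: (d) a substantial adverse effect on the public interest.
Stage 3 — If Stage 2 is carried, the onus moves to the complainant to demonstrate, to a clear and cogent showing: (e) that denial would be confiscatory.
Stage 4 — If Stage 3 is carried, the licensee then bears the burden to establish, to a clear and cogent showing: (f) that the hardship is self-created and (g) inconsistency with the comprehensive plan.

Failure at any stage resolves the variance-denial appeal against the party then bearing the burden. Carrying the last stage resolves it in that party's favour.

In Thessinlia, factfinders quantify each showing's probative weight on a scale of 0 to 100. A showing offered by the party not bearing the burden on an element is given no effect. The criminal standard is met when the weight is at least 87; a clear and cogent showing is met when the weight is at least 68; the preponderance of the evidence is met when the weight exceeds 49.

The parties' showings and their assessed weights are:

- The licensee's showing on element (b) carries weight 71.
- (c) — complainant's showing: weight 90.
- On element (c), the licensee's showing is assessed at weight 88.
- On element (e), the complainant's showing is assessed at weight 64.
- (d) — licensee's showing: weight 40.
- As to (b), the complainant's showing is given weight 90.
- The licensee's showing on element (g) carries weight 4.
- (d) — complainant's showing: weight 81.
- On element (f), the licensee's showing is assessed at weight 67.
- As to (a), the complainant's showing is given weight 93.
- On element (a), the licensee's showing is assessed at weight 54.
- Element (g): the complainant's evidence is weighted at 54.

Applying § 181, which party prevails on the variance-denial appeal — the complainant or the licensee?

Stage 1 (complainant, the criminal standard, weight is at least 87): (a) 93 (licensee's 54 disregarded) ≥ 87 — meets; (b) 90 (licensee's 71 disregarded) ≥ 87 — meets; (c) 90 (licensee's 88 disregarded) ≥ 87 — meets.
  Stage 1 carried; the burden shifts to the licensee.
Stage 2 (licensee, the preponderance of the evidence, weight exceeds 49): (d) 40 (complainant's 81 disregarded) ≤ 49 — fails.
  Stage 2 not carried; the licensee fails its burden.
So the complainant prevails.

complainant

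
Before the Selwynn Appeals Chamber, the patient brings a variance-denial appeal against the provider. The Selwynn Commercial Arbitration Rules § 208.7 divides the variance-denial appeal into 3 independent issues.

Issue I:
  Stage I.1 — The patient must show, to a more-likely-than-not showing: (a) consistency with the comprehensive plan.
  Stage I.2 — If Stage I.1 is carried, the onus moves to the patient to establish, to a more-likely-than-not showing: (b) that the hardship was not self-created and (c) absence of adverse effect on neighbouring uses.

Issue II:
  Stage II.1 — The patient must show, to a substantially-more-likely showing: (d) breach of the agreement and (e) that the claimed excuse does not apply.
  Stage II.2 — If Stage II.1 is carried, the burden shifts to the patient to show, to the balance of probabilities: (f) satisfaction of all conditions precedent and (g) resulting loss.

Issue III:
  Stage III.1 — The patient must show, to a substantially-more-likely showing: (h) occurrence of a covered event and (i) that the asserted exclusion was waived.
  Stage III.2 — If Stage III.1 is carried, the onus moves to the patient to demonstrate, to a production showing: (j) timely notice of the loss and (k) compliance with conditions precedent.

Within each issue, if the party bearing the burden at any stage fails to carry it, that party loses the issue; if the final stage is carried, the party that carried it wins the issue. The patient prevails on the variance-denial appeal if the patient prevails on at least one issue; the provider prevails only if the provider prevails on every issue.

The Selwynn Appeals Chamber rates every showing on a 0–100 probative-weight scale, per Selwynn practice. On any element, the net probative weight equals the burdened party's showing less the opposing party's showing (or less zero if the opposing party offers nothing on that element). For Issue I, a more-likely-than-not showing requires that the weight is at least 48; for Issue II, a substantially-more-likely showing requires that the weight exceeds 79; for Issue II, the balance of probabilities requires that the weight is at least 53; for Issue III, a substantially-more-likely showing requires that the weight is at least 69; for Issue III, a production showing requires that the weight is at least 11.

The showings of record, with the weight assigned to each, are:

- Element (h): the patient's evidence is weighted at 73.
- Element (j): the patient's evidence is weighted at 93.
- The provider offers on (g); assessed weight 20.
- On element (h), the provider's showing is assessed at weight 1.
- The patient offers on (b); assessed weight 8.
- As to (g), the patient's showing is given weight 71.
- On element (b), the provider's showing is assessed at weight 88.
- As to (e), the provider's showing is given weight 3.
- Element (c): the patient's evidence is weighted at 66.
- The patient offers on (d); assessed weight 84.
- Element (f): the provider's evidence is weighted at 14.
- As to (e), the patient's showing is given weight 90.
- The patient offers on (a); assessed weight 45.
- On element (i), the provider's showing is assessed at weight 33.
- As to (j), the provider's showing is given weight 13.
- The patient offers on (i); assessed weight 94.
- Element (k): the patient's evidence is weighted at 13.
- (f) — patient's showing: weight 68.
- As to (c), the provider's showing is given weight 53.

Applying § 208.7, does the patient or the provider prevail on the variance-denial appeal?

provider

— Issue I —
Stage I.1 — burden on patient; standard: a more-likely-than-not showing (weight is at least 48).
    (a): 45 < 48 [not met]
  Stage I.1 not carried; the patient fails its burden.
The analysis ends at Stage I.1; the provider prevails on this issue.
— Issue II —
Stage II.1 (patient, a substantially-more-likely showing, weight exceeds 79): (d) 84 > 79 — meets; (e) net 90−3=87 > 79 — meets.
  All elements met. The patient retains the burden for Stage II.2.
Stage II.2 (patient, the balance of probabilities, weight is at least 53): (f) net 68−14=54 ≥ 53 — meets; (g) net 71−20=51 < 53 — fails.
  Not every element is met, so the patient fails to carry Stage II.2.
The analysis ends at Stage II.2; the provider prevails on this issue.
— Issue III —
Stage III.1 — burden on patient; standard: a substantially-more-likely showing (weight is at least 69).
    (h): 73 − 1 = 72 ≥ 69 [met]
    (i): 94 − 33 = 61 < 69 [not met]
  Not every element is met, so the patient fails to carry Stage III.1.
The provider prevails on this issue.
Per-issue: Issue I → provider; Issue II → provider; Issue III → provider. The patient must prevail on at least one issue; overall, the provider prevails.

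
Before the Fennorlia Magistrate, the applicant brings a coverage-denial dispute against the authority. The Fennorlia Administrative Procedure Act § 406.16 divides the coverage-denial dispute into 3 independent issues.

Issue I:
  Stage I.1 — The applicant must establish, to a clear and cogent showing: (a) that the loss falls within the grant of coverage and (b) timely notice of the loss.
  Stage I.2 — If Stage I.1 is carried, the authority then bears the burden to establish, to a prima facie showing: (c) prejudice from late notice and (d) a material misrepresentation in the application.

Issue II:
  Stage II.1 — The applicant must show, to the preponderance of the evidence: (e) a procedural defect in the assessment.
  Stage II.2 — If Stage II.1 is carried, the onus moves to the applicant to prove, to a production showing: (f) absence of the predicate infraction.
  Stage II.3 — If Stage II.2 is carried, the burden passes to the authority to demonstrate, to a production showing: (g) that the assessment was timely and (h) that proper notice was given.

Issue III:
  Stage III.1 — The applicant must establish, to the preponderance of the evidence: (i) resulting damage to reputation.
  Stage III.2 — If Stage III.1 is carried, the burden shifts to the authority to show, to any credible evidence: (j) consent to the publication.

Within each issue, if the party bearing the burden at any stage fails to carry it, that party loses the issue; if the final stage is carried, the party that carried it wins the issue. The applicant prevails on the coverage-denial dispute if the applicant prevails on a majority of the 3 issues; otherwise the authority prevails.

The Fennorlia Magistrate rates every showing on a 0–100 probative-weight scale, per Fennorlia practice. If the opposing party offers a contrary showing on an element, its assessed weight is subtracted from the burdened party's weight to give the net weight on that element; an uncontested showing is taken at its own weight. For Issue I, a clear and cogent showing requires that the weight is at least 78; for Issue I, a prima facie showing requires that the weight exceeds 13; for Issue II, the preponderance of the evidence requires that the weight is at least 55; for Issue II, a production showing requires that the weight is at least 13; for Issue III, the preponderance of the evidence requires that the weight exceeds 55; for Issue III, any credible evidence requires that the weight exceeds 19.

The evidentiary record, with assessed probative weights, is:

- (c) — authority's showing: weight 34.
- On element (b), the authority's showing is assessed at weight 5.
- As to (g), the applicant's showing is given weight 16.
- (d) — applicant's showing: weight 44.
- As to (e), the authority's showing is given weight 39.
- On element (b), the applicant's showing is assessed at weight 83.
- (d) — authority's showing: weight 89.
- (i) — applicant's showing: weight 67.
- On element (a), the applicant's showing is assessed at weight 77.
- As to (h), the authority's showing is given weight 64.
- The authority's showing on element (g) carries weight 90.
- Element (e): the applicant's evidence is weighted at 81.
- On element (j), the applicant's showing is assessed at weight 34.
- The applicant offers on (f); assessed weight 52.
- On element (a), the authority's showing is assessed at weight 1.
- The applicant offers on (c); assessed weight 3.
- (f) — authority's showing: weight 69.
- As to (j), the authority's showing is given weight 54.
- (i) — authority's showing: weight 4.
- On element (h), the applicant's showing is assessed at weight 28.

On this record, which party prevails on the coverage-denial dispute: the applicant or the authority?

authority

— Issue I —
Stage I.1 — burden on applicant; standard: a clear and cogent showing (weight is at least 78).
    (a): 77 − 1 = 76 < 78 [not met]
    (b): 83 − 5 = 78 ≥ 78 [met]
  Stage I.1 not carried; the applicant fails its burden.
The authority prevails on this issue.
— Issue II —
At Stage II.1 the applicant must meet the preponderance of the evidence (weight is at least 55): on (e) the weight is 81 less the opposing 39 gives net 42, which does not reach 55, so (e) does not meet the standard.
  The applicant does not carry Stage II.1.
The analysis ends at Stage II.1; the authority prevails on this issue.
— Issue III —
Stage III.1 (applicant, the preponderance of the evidence, weight exceeds 55): (i) net 67−4=63 > 55 — meets.
  Stage III.1 carried; the burden shifts to the authority.
Stage III.2 (authority, any credible evidence, weight exceeds 19): (j) net 54−34=20 > 19 — meets.
  All elements met at the final stage.
Every stage carried; the authority prevails on this issue.
Per-issue: Issue I → authority; Issue II → authority; Issue III → authority. The applicant must prevail on a majority of issues; overall, the authority prevails.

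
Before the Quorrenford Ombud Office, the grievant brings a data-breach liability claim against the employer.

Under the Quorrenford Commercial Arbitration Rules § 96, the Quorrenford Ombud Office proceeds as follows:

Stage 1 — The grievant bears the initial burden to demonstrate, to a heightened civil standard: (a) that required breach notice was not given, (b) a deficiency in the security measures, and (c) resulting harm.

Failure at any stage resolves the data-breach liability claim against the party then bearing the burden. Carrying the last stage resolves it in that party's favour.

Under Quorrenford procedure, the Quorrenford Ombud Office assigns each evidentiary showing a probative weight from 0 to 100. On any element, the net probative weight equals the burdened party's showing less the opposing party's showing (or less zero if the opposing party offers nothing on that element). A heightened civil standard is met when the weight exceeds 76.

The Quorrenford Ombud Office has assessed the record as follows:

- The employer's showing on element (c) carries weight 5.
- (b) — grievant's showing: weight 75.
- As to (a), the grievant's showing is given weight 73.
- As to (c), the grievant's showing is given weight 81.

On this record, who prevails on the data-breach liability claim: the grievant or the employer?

employer

At Stage 1 the grievant must meet a heightened civil standard (weight exceeds 76): on (a) the weight is 73, which does not exceed 76, so (a) does not meet the standard; on (b) the weight is 75, ≤ 76, so (b) does not meet the standard; on (c) the weight is 81 less the opposing 5 gives net 76, which does not exceed 76, so (c) does not meet the standard.
  Stage 1 not carried; the grievant fails its burden.
The analysis ends at Stage 1; the employer prevails.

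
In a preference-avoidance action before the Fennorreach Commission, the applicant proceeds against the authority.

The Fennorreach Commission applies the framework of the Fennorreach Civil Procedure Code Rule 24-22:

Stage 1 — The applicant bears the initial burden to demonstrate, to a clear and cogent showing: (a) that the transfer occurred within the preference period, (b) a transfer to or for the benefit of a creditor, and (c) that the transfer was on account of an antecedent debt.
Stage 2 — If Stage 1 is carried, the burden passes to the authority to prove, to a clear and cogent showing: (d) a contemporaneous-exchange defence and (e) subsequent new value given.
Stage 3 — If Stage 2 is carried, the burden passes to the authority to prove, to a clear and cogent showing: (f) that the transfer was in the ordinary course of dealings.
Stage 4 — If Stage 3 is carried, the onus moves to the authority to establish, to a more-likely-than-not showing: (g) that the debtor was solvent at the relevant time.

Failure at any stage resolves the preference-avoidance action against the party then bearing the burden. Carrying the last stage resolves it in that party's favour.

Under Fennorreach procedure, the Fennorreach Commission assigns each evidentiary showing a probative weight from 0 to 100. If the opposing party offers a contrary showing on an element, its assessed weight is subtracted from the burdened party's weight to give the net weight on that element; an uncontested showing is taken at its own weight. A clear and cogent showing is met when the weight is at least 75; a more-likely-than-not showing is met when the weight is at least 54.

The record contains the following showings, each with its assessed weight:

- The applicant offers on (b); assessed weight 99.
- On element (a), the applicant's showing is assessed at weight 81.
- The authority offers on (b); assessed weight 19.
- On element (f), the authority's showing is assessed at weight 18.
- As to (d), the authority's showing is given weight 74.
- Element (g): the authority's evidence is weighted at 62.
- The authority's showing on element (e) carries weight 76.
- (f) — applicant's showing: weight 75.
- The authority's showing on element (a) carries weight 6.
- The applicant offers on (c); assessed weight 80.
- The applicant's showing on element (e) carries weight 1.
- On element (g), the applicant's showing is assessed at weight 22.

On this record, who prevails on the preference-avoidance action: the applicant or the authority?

applicant

At Stage 1 the applicant must meet a clear and cogent showing (weight is at least 75): on (a) the weight is 81 less the opposing 6 gives net 75, which does reach 75, so (a) meets the standard; on (b) the weight is 99 less the opposing 19 gives net 80, which does reach 75, so (b) meets the standard; on (c) the weight is 80, which does reach 75, so (c) meets the standard.
  Stage 1 is satisfied; the onus moves to the authority.
At Stage 2 the authority must meet a clear and cogent showing (weight is at least 75): on (d) the weight is 74, < 75, so (d) does not meet the standard; on (e) the weight is 76 less the opposing 1 gives net 75, which does reach 75, so (e) meets the standard.
  Not every element is met, so the authority fails to carry Stage 2.
The analysis ends at Stage 2; the applicant prevails.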